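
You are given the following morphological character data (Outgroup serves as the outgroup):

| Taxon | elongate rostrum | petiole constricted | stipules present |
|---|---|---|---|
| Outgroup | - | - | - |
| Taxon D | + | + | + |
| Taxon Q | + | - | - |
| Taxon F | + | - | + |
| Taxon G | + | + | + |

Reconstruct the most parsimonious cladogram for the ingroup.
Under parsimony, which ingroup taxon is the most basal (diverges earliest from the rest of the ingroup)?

The outgroup has state '-' for every character, so '+' is the derived state throughout.
elongate rostrum (derived state '+') is shared by all ingroup taxa — unites the whole ingroup.
petiole constricted: derived state '+' in Taxon D and Taxon G only — synapomorphy for {Taxon D, Taxon G}.
Only Taxon D, Taxon F, and Taxon G show the derived state '+' for stipules present, supporting them as a clade.
Most parsimonious ingroup topology: (((Taxon D,Taxon G),Taxon F),Taxon Q).
Taxon Q is sister to the clade containing all other ingroup taxa, so it is the earliest-diverging (most basal) ingroup lineage.

Taxon Q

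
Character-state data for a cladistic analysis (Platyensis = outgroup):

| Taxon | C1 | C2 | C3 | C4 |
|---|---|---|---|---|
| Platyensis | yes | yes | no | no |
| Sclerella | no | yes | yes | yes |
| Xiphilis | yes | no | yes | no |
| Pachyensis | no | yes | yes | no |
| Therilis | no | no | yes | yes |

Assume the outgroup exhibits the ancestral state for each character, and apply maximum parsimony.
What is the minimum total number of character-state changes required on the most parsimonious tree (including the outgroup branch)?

Character polarity is set by the outgroup: the derived state is whichever differs from the outgroup's state, so for C1, C2 the derived state is 'no', and for the remaining characters it is 'yes'.
C1 (derived state 'no') is shared by Pachyensis, Sclerella, and Therilis — a synapomorphy uniting that clade.
C2 groups Therilis and Xiphilis, which is incompatible with the clades supported by the remaining characters; treating it as convergent (homoplasy) costs fewer steps than any alternative tree.
All ingroup taxa share the derived state 'yes' for C3; it defines the ingroup but does not resolve relationships within it.
C4: derived state 'yes' in Sclerella and Therilis only — synapomorphy for {Sclerella, Therilis}.
Most parsimonious ingroup topology: (((Sclerella,Therilis),Pachyensis),Xiphilis).
Changes per character on this tree: C1: 1; C2: 2; C3: 1; C4: 1.
Total = 5.

5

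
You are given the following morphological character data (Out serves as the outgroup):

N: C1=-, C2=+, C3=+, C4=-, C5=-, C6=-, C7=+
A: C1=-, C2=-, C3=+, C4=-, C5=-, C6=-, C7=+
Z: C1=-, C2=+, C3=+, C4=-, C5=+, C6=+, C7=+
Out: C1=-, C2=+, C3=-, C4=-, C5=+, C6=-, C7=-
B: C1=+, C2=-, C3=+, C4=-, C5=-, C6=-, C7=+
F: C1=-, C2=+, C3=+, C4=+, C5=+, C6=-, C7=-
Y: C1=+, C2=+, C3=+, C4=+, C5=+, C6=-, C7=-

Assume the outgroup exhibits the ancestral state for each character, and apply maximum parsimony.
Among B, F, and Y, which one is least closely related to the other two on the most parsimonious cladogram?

Character polarity is set by the outgroup: the derived state is whichever differs from the outgroup's state, so for C2, C5 the derived state is '-', and for the remaining characters it is '+'.
C1 groups B and Y, which is incompatible with the clades supported by the remaining characters; treating it as convergent (homoplasy) costs fewer steps than any alternative tree.
C2: derived state '-' in A and B only — synapomorphy for {A, B}.
C3 (derived state '+') is shared by all ingroup taxa — unites the whole ingroup.
C4: derived state '+' in F and Y only — synapomorphy for {F, Y}.
C5 (derived state '-') is shared by A, B, and N — a synapomorphy uniting that clade.
C6 (derived state '+') is unique to Z (autapomorphy; uninformative for grouping).
C7 (derived state '+') is shared by A, B, N, and Z — a synapomorphy uniting that clade.
Most parsimonious ingroup topology: ((Z,((A,B),N)),(Y,F)).
F and Y share a more recent common ancestor with each other than either does with B, so B is the least closely related of the three.

B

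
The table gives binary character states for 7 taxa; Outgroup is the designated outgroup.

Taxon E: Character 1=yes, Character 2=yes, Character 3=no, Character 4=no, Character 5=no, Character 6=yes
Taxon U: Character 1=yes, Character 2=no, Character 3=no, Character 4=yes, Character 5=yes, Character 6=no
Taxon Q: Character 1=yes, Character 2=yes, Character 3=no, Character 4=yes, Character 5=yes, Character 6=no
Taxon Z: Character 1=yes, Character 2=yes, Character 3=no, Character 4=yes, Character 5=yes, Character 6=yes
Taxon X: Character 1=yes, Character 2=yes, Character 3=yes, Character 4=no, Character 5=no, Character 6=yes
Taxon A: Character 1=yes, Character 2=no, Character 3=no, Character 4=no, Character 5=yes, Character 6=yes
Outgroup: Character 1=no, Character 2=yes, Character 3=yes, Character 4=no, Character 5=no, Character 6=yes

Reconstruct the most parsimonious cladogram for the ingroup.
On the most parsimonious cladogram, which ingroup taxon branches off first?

Character polarity is set by the outgroup: the derived state is whichever differs from the outgroup's state, so for Character 2, Character 3, Character 6 the derived state is 'no', and for the remaining characters it is 'yes'.
All ingroup taxa share the derived state 'yes' for Character 1; it defines the ingroup but does not resolve relationships within it.
Character 2 groups Taxon A and Taxon U, which is incompatible with the clades supported by the remaining characters; treating it as convergent (homoplasy) costs fewer steps than any alternative tree.
Character 3 (derived state 'no') is shared by Taxon A, Taxon E, Taxon Q, Taxon U, and Taxon Z — a synapomorphy uniting that clade.
Character 4 (derived state 'yes') is shared by Taxon Q, Taxon U, and Taxon Z — a synapomorphy uniting that clade.
Only Taxon A, Taxon Q, Taxon U, and Taxon Z show the derived state 'yes' for Character 5, supporting them as a clade.
Character 6 (derived state 'no') is shared by Taxon Q and Taxon U — a synapomorphy uniting that clade.
Most parsimonious ingroup topology: (((((Taxon Q,Taxon U),Taxon Z),Taxon A),Taxon E),Taxon X).
Taxon X is sister to the clade containing all other ingroup taxa, so it is the earliest-diverging (most basal) ingroup lineage.

Taxon X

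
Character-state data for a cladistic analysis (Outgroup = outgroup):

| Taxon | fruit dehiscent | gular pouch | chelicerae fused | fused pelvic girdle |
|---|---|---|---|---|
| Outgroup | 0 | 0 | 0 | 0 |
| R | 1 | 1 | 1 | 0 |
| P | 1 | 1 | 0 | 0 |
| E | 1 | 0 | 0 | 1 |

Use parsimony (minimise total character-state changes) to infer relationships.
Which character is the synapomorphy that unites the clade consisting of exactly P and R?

The outgroup has state '0' for every character, so '1' is the derived state throughout.
fruit dehiscent (derived state '1') is shared by all ingroup taxa — unites the whole ingroup.
gular pouch: derived state '1' in P and R only — synapomorphy for {P, R}.
chelicerae fused: derived state '1' in R only — an autapomorphy, so it tells us nothing about relationships among taxa.
fused pelvic girdle (derived state '1') is unique to E (autapomorphy; uninformative for grouping).
Most parsimonious ingroup topology: ((R,P),E).
The clade {P, R} is supported by gular pouch: its derived state '1' occurs in exactly those taxa and in no other taxon (including the outgroup).

gular pouch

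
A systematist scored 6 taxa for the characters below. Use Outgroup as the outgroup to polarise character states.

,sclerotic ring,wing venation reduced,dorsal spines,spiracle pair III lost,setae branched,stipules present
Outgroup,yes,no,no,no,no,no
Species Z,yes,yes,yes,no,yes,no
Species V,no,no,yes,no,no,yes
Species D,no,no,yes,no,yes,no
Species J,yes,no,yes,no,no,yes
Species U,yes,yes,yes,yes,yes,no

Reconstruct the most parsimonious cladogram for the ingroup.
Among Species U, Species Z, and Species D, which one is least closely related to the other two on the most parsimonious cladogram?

Species D

Character polarity is set by the outgroup: the derived state is whichever differs from the outgroup's state, so for sclerotic ring the derived state is 'no', and for the remaining characters it is 'yes'.
sclerotic ring groups Species D and Species V, which is incompatible with the clades supported by the remaining characters; treating it as convergent (homoplasy) costs fewer steps than any alternative tree.
wing venation reduced: derived state 'yes' in Species U and Species Z only — synapomorphy for {Species U, Species Z}.
dorsal spines (derived state 'yes') is shared by all ingroup taxa — unites the whole ingroup.
spiracle pair III lost: derived state 'yes' in Species U only — an autapomorphy, so it tells us nothing about relationships among taxa.
setae branched (derived state 'yes') is shared by Species D, Species U, and Species Z — a synapomorphy uniting that clade.
stipules present (derived state 'yes') is shared by Species J and Species V — a synapomorphy uniting that clade.
Most parsimonious ingroup topology: (((Species Z,Species U),Species D),(Species V,Species J)).
Species Z and Species U share a more recent common ancestor with each other than either does with Species D, so Species D is the least closely related of the three.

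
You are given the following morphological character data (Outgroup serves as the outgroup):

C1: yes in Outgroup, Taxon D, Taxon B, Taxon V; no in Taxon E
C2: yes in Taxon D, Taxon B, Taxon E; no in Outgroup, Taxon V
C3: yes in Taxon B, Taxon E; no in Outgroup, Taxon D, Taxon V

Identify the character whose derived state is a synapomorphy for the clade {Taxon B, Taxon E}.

Character polarity is set by the outgroup: the derived state is whichever differs from the outgroup's state, so for C1 the derived state is 'no', and for the remaining characters it is 'yes'.
C1: derived state 'no' in Taxon E only — an autapomorphy, so it tells us nothing about relationships among taxa.
C2: derived state 'yes' in Taxon B, Taxon D, and Taxon E only — synapomorphy for {Taxon B, Taxon D, Taxon E}.
C3 (derived state 'yes') is shared by Taxon B and Taxon E — a synapomorphy uniting that clade.
Most parsimonious ingroup topology: ((Taxon D,(Taxon B,Taxon E)),Taxon V).
The clade {Taxon B, Taxon E} is supported by C3: its derived state 'yes' occurs in exactly those taxa and in no other taxon (including the outgroup).

C3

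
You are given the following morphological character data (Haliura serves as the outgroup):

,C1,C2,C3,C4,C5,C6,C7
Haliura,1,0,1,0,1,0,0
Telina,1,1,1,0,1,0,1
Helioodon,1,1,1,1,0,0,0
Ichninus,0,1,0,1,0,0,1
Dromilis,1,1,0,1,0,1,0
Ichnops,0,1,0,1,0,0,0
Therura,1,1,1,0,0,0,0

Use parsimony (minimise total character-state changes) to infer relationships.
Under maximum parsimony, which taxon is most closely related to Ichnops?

Ichninus

Character polarity is set by the outgroup: the derived state is whichever differs from the outgroup's state, so for C1, C3, C5 the derived state is '0', and for the remaining characters it is '1'.
C1: derived state '0' in Ichninus and Ichnops only — synapomorphy for {Ichninus, Ichnops}.
All ingroup taxa share the derived state '1' for C2; it defines the ingroup but does not resolve relationships within it.
C3 (derived state '0') is shared by Dromilis, Ichninus, and Ichnops — a synapomorphy uniting that clade.
C4: derived state '1' in Dromilis, Helioodon, Ichninus, and Ichnops only — synapomorphy for {Dromilis, Helioodon, Ichninus, Ichnops}.
C5: derived state '0' in Dromilis, Helioodon, Ichninus, Ichnops, and Therura only — synapomorphy for {Dromilis, Helioodon, Ichninus, Ichnops, Therura}.
C6 (derived state '1') is unique to Dromilis (autapomorphy; uninformative for grouping).
C7 (state '1') occurs in Ichninus and Telina but conflicts with the nesting implied by the other characters — most parsimoniously interpreted as homoplasy.
Most parsimonious ingroup topology: (Telina,((Helioodon,((Ichninus,Ichnops),Dromilis)),Therura)).
Ichnops and Ichninus form a cherry on this tree, so they are sister taxa.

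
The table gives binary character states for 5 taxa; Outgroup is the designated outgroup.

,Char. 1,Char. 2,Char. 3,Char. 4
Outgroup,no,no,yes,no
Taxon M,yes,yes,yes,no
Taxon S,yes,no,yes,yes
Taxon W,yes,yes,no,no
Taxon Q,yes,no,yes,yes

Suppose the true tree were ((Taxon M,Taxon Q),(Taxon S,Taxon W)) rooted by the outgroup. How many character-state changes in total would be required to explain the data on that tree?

Map each character onto ((Taxon M,Taxon Q),(Taxon S,Taxon W)) (rooted by Outgroup) and count the minimum state changes it requires (Fitch parsimony):
Char. 1: 1; Char. 2: 2; Char. 3: 1; Char. 4: 2.
Total tree length = 6.

6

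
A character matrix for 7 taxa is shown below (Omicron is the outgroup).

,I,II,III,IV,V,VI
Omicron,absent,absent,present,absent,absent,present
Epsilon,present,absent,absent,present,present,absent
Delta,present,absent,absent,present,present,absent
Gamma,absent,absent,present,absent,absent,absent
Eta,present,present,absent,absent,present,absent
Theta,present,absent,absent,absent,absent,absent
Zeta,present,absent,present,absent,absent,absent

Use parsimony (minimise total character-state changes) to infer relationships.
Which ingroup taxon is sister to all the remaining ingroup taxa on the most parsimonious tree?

Character polarity is set by the outgroup: the derived state is whichever differs from the outgroup's state, so for III, VI the derived state is 'absent', and for the remaining characters it is 'present'.
I: derived state 'present' in Delta, Epsilon, Eta, Theta, and Zeta only — synapomorphy for {Delta, Epsilon, Eta, Theta, Zeta}.
II: derived state 'present' in Eta only — an autapomorphy, so it tells us nothing about relationships among taxa.
Only Delta, Epsilon, Eta, and Theta show the derived state 'absent' for III, supporting them as a clade.
IV: derived state 'present' in Delta and Epsilon only — synapomorphy for {Delta, Epsilon}.
V: derived state 'present' in Delta, Epsilon, and Eta only — synapomorphy for {Delta, Epsilon, Eta}.
VI (derived state 'absent') is shared by all ingroup taxa — unites the whole ingroup.
Most parsimonious ingroup topology: (((((Epsilon,Delta),Eta),Theta),Zeta),Gamma).
Gamma is sister to the clade containing all other ingroup taxa, so it is the earliest-diverging (most basal) ingroup lineage.

Gamma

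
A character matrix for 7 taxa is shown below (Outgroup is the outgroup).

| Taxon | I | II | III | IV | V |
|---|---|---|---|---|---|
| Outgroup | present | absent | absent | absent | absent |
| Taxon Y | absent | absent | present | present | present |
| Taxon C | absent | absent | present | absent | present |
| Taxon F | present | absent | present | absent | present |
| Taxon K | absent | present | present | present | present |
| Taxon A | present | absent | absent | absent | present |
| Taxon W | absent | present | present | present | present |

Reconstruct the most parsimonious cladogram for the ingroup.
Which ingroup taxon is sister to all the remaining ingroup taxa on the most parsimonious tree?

Taxon A

Character polarity is set by the outgroup: the derived state is whichever differs from the outgroup's state, so for I the derived state is 'absent', and for the remaining characters it is 'present'.
I (derived state 'absent') is shared by Taxon C, Taxon K, Taxon W, and Taxon Y — a synapomorphy uniting that clade.
II (derived state 'present') is shared by Taxon K and Taxon W — a synapomorphy uniting that clade.
III: derived state 'present' in Taxon C, Taxon F, Taxon K, Taxon W, and Taxon Y only — synapomorphy for {Taxon C, Taxon F, Taxon K, Taxon W, Taxon Y}.
IV (derived state 'present') is shared by Taxon K, Taxon W, and Taxon Y — a synapomorphy uniting that clade.
V (derived state 'present') is shared by all ingroup taxa — unites the whole ingroup.
Most parsimonious ingroup topology: ((((Taxon Y,(Taxon K,Taxon W)),Taxon C),Taxon F),Taxon A).
Taxon A is sister to the clade containing all other ingroup taxa, so it is the earliest-diverging (most basal) ingroup lineage.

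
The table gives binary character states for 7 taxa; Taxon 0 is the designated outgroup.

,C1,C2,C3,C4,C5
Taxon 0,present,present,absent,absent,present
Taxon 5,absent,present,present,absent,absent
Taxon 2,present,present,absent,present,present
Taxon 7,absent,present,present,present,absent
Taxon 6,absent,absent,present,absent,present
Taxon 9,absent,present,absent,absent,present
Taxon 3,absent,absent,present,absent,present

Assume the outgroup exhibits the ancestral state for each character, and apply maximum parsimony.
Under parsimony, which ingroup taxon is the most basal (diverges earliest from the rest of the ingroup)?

Character polarity is set by the outgroup: the derived state is whichever differs from the outgroup's state, so for C1, C2, C5 the derived state is 'absent', and for the remaining characters it is 'present'.
Only Taxon 3, Taxon 5, Taxon 6, Taxon 7, and Taxon 9 show the derived state 'absent' for C1, supporting them as a clade.
Only Taxon 3 and Taxon 6 show the derived state 'absent' for C2, supporting them as a clade.
C3: derived state 'present' in Taxon 3, Taxon 5, Taxon 6, and Taxon 7 only — synapomorphy for {Taxon 3, Taxon 5, Taxon 6, Taxon 7}.
C4 (state 'present') occurs in Taxon 2 and Taxon 7 but conflicts with the nesting implied by the other characters — most parsimoniously interpreted as homoplasy.
C5: derived state 'absent' in Taxon 5 and Taxon 7 only — synapomorphy for {Taxon 5, Taxon 7}.
Most parsimonious ingroup topology: ((((Taxon 5,Taxon 7),(Taxon 6,Taxon 3)),Taxon 9),Taxon 2).
Taxon 2 is sister to the clade containing all other ingroup taxa, so it is the earliest-diverging (most basal) ingroup lineage.

Taxon 2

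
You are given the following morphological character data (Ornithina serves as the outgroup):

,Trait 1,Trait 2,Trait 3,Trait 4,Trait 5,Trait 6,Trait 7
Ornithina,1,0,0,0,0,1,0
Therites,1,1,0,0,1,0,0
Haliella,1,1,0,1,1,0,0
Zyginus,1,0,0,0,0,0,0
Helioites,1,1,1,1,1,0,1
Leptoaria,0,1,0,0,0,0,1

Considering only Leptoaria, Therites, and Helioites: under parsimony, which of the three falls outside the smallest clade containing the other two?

Leptoaria

Character polarity is set by the outgroup: the derived state is whichever differs from the outgroup's state, so for Trait 1, Trait 6 the derived state is '0', and for the remaining characters it is '1'.
Trait 1: derived state '0' in Leptoaria only — an autapomorphy, so it tells us nothing about relationships among taxa.
Trait 2: derived state '1' in Haliella, Helioites, Leptoaria, and Therites only — synapomorphy for {Haliella, Helioites, Leptoaria, Therites}.
Trait 3: derived state '1' in Helioites only — an autapomorphy, so it tells us nothing about relationships among taxa.
Trait 4 (derived state '1') is shared by Haliella and Helioites — a synapomorphy uniting that clade.
Trait 5 (derived state '1') is shared by Haliella, Helioites, and Therites — a synapomorphy uniting that clade.
Trait 6 (derived state '0') is shared by all ingroup taxa — unites the whole ingroup.
Trait 7 (state '1') occurs in Helioites and Leptoaria but conflicts with the nesting implied by the other characters — most parsimoniously interpreted as homoplasy.
Most parsimonious ingroup topology: (((Therites,(Haliella,Helioites)),Leptoaria),Zyginus).
Therites and Helioites share a more recent common ancestor with each other than either does with Leptoaria, so Leptoaria is the least closely related of the three.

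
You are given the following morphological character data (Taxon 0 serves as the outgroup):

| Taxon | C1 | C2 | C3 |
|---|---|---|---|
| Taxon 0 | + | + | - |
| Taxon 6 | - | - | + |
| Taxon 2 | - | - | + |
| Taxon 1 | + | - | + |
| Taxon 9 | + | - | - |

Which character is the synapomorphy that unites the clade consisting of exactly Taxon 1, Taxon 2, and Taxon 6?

Character polarity is set by the outgroup: the derived state is whichever differs from the outgroup's state, so for C1, C2 the derived state is '-', and for the remaining characters it is '+'.
C1 (derived state '-') is shared by Taxon 2 and Taxon 6 — a synapomorphy uniting that clade.
C2 (derived state '-') is shared by all ingroup taxa — unites the whole ingroup.
Only Taxon 1, Taxon 2, and Taxon 6 show the derived state '+' for C3, supporting them as a clade.
Most parsimonious ingroup topology: (((Taxon 6,Taxon 2),Taxon 1),Taxon 9).
The clade {Taxon 1, Taxon 2, Taxon 6} is supported by C3: its derived state '+' occurs in exactly those taxa and in no other taxon (including the outgroup).

C3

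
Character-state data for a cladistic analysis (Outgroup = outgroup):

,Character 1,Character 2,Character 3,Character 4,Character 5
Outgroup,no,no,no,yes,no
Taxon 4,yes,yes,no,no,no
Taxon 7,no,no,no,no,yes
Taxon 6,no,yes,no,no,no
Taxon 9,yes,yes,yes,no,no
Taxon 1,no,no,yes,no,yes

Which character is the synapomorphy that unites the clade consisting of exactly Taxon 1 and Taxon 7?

Character 5

Character polarity is set by the outgroup: the derived state is whichever differs from the outgroup's state, so for Character 4 the derived state is 'no', and for the remaining characters it is 'yes'.
Character 1 (derived state 'yes') is shared by Taxon 4 and Taxon 9 — a synapomorphy uniting that clade.
Character 2: derived state 'yes' in Taxon 4, Taxon 6, and Taxon 9 only — synapomorphy for {Taxon 4, Taxon 6, Taxon 9}.
Character 3 groups Taxon 1 and Taxon 9, which is incompatible with the clades supported by the remaining characters; treating it as convergent (homoplasy) costs fewer steps than any alternative tree.
All ingroup taxa share the derived state 'no' for Character 4; it defines the ingroup but does not resolve relationships within it.
Only Taxon 1 and Taxon 7 show the derived state 'yes' for Character 5, supporting them as a clade.
Most parsimonious ingroup topology: (((Taxon 4,Taxon 9),Taxon 6),(Taxon 7,Taxon 1)).
The clade {Taxon 1, Taxon 7} is supported by Character 5: its derived state 'yes' occurs in exactly those taxa and in no other taxon (including the outgroup).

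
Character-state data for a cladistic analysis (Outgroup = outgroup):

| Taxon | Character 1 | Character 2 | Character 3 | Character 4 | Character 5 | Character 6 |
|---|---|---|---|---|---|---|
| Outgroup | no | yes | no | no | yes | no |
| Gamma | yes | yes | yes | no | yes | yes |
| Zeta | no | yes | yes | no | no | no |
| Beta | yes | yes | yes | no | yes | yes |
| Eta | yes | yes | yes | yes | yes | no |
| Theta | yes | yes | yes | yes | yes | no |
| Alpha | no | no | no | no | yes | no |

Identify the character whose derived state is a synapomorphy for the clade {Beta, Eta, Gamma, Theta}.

Character 1

Character polarity is set by the outgroup: the derived state is whichever differs from the outgroup's state, so for Character 2, Character 5 the derived state is 'no', and for the remaining characters it is 'yes'.
Character 1 (derived state 'yes') is shared by Beta, Eta, Gamma, and Theta — a synapomorphy uniting that clade.
Character 2 (derived state 'no') is unique to Alpha (autapomorphy; uninformative for grouping).
Character 3: derived state 'yes' in Beta, Eta, Gamma, Theta, and Zeta only — synapomorphy for {Beta, Eta, Gamma, Theta, Zeta}.
Only Eta and Theta show the derived state 'yes' for Character 4, supporting them as a clade.
Character 5 (derived state 'no') is unique to Zeta (autapomorphy; uninformative for grouping).
Character 6: derived state 'yes' in Beta and Gamma only — synapomorphy for {Beta, Gamma}.
Most parsimonious ingroup topology: ((((Gamma,Beta),(Eta,Theta)),Zeta),Alpha).
The clade {Beta, Eta, Gamma, Theta} is supported by Character 1: its derived state 'yes' occurs in exactly those taxa and in no other taxon (including the outgroup).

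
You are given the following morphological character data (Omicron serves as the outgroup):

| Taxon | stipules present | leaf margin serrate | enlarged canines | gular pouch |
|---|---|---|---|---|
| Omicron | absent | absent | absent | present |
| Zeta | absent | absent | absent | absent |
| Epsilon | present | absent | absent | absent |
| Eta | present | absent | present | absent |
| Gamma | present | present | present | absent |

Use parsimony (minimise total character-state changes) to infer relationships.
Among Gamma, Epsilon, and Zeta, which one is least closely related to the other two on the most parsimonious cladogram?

Zeta

Character polarity is set by the outgroup: the derived state is whichever differs from the outgroup's state, so for gular pouch the derived state is 'absent', and for the remaining characters it is 'present'.
stipules present (derived state 'present') is shared by Epsilon, Eta, and Gamma — a synapomorphy uniting that clade.
leaf margin serrate (derived state 'present') is unique to Gamma (autapomorphy; uninformative for grouping).
enlarged canines: derived state 'present' in Eta and Gamma only — synapomorphy for {Eta, Gamma}.
gular pouch (derived state 'absent') is shared by all ingroup taxa — unites the whole ingroup.
Most parsimonious ingroup topology: (Zeta,(Epsilon,(Eta,Gamma))).
Gamma and Epsilon share a more recent common ancestor with each other than either does with Zeta, so Zeta is the least closely related of the three.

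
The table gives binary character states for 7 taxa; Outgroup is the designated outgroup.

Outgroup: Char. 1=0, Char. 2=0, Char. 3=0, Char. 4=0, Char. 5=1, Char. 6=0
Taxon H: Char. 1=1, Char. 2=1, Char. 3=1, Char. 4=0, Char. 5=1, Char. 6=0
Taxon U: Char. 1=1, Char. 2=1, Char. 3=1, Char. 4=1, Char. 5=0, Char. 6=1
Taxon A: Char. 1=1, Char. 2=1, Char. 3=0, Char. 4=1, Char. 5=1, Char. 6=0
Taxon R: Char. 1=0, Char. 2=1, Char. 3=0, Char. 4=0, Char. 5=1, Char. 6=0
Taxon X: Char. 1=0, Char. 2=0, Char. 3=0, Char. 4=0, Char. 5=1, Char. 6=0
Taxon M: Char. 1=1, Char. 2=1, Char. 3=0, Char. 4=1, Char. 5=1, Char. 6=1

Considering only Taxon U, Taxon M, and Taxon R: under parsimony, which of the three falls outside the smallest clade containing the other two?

Character polarity is set by the outgroup: the derived state is whichever differs from the outgroup's state, so for Char. 5 the derived state is '0', and for the remaining characters it is '1'.
Only Taxon A, Taxon H, Taxon M, and Taxon U show the derived state '1' for Char. 1, supporting them as a clade.
Char. 2 (derived state '1') is shared by Taxon A, Taxon H, Taxon M, Taxon R, and Taxon U — a synapomorphy uniting that clade.
Char. 3 (state '1') occurs in Taxon H and Taxon U but conflicts with the nesting implied by the other characters — most parsimoniously interpreted as homoplasy.
Char. 4 (derived state '1') is shared by Taxon A, Taxon M, and Taxon U — a synapomorphy uniting that clade.
Char. 5: derived state '0' in Taxon U only — an autapomorphy, so it tells us nothing about relationships among taxa.
Char. 6 (derived state '1') is shared by Taxon M and Taxon U — a synapomorphy uniting that clade.
Most parsimonious ingroup topology: (((Taxon H,((Taxon U,Taxon M),Taxon A)),Taxon R),Taxon X).
Taxon U and Taxon M share a more recent common ancestor with each other than either does with Taxon R, so Taxon R is the least closely related of the three.

Taxon R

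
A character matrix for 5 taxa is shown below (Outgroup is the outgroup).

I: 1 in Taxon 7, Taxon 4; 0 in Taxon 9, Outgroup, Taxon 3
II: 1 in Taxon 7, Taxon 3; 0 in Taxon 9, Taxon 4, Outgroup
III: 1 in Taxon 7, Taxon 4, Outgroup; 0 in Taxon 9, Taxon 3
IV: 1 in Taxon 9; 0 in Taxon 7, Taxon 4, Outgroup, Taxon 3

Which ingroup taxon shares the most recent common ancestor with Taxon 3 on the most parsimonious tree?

Taxon 9

Character polarity is set by the outgroup: the derived state is whichever differs from the outgroup's state, so for III the derived state is '0', and for the remaining characters it is '1'.
I: derived state '1' in Taxon 4 and Taxon 7 only — synapomorphy for {Taxon 4, Taxon 7}.
II groups Taxon 3 and Taxon 7, which is incompatible with the clades supported by the remaining characters; treating it as convergent (homoplasy) costs fewer steps than any alternative tree.
III (derived state '0') is shared by Taxon 3 and Taxon 9 — a synapomorphy uniting that clade.
IV (derived state '1') is unique to Taxon 9 (autapomorphy; uninformative for grouping).
Most parsimonious ingroup topology: ((Taxon 4,Taxon 7),(Taxon 9,Taxon 3)).
Taxon 3 and Taxon 9 form a cherry on this tree, so they are sister taxa.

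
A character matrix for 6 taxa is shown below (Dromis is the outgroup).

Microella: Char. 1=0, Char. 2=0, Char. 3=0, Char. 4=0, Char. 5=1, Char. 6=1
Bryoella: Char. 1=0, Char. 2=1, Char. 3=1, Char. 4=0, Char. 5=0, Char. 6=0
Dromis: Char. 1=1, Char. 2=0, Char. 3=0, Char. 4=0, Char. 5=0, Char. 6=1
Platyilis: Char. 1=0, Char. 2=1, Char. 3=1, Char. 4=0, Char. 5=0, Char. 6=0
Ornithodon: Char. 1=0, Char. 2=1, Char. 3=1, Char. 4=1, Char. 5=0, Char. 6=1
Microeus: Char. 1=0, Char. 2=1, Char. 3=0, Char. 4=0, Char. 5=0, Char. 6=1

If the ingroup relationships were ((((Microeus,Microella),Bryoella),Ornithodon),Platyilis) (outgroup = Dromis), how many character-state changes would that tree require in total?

Map each character onto ((((Microeus,Microella),Bryoella),Ornithodon),Platyilis) (rooted by Dromis) and count the minimum state changes it requires (Fitch parsimony):
Char. 1: 1; Char. 2: 2; Char. 3: 2; Char. 4: 1; Char. 5: 1; Char. 6: 2.
Total tree length = 9.

9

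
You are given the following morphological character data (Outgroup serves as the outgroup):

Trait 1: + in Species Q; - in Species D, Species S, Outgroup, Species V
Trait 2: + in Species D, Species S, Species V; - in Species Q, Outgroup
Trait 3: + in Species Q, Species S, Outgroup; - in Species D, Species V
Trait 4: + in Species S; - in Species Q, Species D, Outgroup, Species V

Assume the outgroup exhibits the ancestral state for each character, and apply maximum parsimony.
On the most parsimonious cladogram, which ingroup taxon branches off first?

Species Q

Character polarity is set by the outgroup: the derived state is whichever differs from the outgroup's state, so for Trait 3 the derived state is '-', and for the remaining characters it is '+'.
Trait 1: derived state '+' in Species Q only — an autapomorphy, so it tells us nothing about relationships among taxa.
Trait 2 (derived state '+') is shared by Species D, Species S, and Species V — a synapomorphy uniting that clade.
Trait 3: derived state '-' in Species D and Species V only — synapomorphy for {Species D, Species V}.
Trait 4: derived state '+' in Species S only — an autapomorphy, so it tells us nothing about relationships among taxa.
Most parsimonious ingroup topology: (Species Q,(Species S,(Species D,Species V))).
Species Q is sister to the clade containing all other ingroup taxa, so it is the earliest-diverging (most basal) ingroup lineage.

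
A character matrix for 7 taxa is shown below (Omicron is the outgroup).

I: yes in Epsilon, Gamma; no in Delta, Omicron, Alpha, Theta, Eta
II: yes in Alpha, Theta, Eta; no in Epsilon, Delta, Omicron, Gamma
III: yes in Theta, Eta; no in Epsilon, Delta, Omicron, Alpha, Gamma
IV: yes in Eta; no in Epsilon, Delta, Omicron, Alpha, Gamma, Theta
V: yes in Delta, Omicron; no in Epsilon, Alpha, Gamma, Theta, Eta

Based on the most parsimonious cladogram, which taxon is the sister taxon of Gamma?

Epsilon

Character polarity is set by the outgroup: the derived state is whichever differs from the outgroup's state, so for V the derived state is 'no', and for the remaining characters it is 'yes'.
I: derived state 'yes' in Epsilon and Gamma only — synapomorphy for {Epsilon, Gamma}.
II (derived state 'yes') is shared by Alpha, Eta, and Theta — a synapomorphy uniting that clade.
III: derived state 'yes' in Eta and Theta only — synapomorphy for {Eta, Theta}.
IV: derived state 'yes' in Eta only — an autapomorphy, so it tells us nothing about relationships among taxa.
Only Alpha, Epsilon, Eta, Gamma, and Theta show the derived state 'no' for V, supporting them as a clade.
Most parsimonious ingroup topology: ((((Theta,Eta),Alpha),(Gamma,Epsilon)),Delta).
Gamma and Epsilon form a cherry on this tree, so they are sister taxa.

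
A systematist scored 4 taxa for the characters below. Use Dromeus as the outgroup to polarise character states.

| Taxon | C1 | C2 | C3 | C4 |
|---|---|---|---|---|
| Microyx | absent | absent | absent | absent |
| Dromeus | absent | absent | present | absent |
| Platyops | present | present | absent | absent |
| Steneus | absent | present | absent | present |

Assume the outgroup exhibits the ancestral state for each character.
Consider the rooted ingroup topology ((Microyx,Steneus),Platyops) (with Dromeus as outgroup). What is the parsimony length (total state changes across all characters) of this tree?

5

Map each character onto ((Microyx,Steneus),Platyops) (rooted by Dromeus) and count the minimum state changes it requires (Fitch parsimony):
C1: 1; C2: 2; C3: 1; C4: 1.
Total tree length = 5.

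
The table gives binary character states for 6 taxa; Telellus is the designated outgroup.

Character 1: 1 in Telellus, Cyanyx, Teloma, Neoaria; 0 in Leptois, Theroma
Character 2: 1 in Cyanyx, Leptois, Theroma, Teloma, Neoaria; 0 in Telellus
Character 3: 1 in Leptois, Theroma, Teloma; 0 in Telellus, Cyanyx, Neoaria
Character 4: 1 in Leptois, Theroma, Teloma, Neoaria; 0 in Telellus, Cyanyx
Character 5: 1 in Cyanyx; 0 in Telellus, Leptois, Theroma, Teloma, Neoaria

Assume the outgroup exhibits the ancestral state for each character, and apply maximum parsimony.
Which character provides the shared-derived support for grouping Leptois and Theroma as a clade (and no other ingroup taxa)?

Character 1

Character polarity is set by the outgroup: the derived state is whichever differs from the outgroup's state, so for Character 1 the derived state is '0', and for the remaining characters it is '1'.
Only Leptois and Theroma show the derived state '0' for Character 1, supporting them as a clade.
Character 2 (derived state '1') is shared by all ingroup taxa — unites the whole ingroup.
Only Leptois, Teloma, and Theroma show the derived state '1' for Character 3, supporting them as a clade.
Character 4 (derived state '1') is shared by Leptois, Neoaria, Teloma, and Theroma — a synapomorphy uniting that clade.
Character 5 (derived state '1') is unique to Cyanyx (autapomorphy; uninformative for grouping).
Most parsimonious ingroup topology: (Cyanyx,(((Leptois,Theroma),Teloma),Neoaria)).
The clade {Leptois, Theroma} is supported by Character 1: its derived state '0' occurs in exactly those taxa and in no other taxon (including the outgroup).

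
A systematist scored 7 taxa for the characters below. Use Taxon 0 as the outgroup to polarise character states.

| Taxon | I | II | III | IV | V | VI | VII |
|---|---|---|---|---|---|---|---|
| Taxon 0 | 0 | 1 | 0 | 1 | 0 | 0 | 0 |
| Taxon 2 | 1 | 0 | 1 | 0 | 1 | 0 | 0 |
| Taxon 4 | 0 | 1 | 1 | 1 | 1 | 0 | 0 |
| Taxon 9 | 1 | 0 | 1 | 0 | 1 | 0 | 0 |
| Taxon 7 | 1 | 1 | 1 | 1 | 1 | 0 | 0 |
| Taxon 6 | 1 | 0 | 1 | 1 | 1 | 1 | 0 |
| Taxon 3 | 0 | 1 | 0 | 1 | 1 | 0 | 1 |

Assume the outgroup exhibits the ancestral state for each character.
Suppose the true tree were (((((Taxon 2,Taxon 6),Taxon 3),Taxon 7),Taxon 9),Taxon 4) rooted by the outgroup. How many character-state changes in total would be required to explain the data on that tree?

11

Map each character onto (((((Taxon 2,Taxon 6),Taxon 3),Taxon 7),Taxon 9),Taxon 4) (rooted by Taxon 0) and count the minimum state changes it requires (Fitch parsimony):
I: 2; II: 2; III: 2; IV: 2; V: 1; VI: 1; VII: 1.
Total tree length = 11.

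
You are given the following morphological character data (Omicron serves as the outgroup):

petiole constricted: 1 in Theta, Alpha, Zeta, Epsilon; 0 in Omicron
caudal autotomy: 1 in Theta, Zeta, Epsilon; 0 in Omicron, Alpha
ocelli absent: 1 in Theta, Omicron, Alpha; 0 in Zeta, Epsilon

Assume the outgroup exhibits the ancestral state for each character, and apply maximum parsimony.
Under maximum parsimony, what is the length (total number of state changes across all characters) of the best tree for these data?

Character polarity is set by the outgroup: the derived state is whichever differs from the outgroup's state, so for ocelli absent the derived state is '0', and for the remaining characters it is '1'.
All ingroup taxa share the derived state '1' for petiole constricted; it defines the ingroup but does not resolve relationships within it.
caudal autotomy: derived state '1' in Epsilon, Theta, and Zeta only — synapomorphy for {Epsilon, Theta, Zeta}.
Only Epsilon and Zeta show the derived state '0' for ocelli absent, supporting them as a clade.
Most parsimonious ingroup topology: (((Epsilon,Zeta),Theta),Alpha).
Changes per character on this tree: petiole constricted: 1; caudal autotomy: 1; ocelli absent: 1.
Total = 3.

3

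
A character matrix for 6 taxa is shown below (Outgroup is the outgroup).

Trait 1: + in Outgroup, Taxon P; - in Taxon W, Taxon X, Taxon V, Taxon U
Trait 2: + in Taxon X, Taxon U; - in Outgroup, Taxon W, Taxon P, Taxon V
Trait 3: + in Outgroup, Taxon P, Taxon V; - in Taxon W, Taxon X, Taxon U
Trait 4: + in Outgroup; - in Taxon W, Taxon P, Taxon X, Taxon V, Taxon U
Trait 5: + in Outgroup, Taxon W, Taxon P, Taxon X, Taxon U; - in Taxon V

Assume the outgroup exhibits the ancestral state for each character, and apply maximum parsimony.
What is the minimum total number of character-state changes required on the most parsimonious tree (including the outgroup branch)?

Character polarity is set by the outgroup: the derived state is whichever differs from the outgroup's state, so for Trait 1, Trait 3, Trait 4, Trait 5 the derived state is '-', and for the remaining characters it is '+'.
Only Taxon U, Taxon V, Taxon W, and Taxon X show the derived state '-' for Trait 1, supporting them as a clade.
Trait 2 (derived state '+') is shared by Taxon U and Taxon X — a synapomorphy uniting that clade.
Only Taxon U, Taxon W, and Taxon X show the derived state '-' for Trait 3, supporting them as a clade.
All ingroup taxa share the derived state '-' for Trait 4; it defines the ingroup but does not resolve relationships within it.
Trait 5: derived state '-' in Taxon V only — an autapomorphy, so it tells us nothing about relationships among taxa.
Most parsimonious ingroup topology: (((Taxon W,(Taxon X,Taxon U)),Taxon V),Taxon P).
Changes per character on this tree: Trait 1: 1; Trait 2: 1; Trait 3: 1; Trait 4: 1; Trait 5: 1.
Total = 5.

5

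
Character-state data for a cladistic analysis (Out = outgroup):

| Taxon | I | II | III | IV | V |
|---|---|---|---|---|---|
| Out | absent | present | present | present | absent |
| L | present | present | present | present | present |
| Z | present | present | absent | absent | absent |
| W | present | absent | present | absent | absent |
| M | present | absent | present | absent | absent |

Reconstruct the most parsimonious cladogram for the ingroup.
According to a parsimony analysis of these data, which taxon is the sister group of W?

Character polarity is set by the outgroup: the derived state is whichever differs from the outgroup's state, so for II, III, IV the derived state is 'absent', and for the remaining characters it is 'present'.
I (derived state 'present') is shared by all ingroup taxa — unites the whole ingroup.
II: derived state 'absent' in M and W only — synapomorphy for {M, W}.
III: derived state 'absent' in Z only — an autapomorphy, so it tells us nothing about relationships among taxa.
IV: derived state 'absent' in M, W, and Z only — synapomorphy for {M, W, Z}.
V (derived state 'present') is unique to L (autapomorphy; uninformative for grouping).
Most parsimonious ingroup topology: (L,(Z,(W,M))).
W and M form a cherry on this tree, so they are sister taxa.

M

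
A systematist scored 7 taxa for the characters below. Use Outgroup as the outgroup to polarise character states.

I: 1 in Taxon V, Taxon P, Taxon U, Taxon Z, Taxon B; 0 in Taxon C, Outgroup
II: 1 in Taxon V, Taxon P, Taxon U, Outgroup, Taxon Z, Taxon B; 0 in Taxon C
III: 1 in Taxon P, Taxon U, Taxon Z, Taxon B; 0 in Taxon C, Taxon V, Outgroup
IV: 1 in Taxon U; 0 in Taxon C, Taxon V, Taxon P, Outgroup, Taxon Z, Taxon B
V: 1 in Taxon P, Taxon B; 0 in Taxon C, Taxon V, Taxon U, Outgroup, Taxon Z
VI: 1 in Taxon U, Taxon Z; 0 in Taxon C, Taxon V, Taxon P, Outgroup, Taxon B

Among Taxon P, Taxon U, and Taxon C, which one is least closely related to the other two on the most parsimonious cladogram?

Character polarity is set by the outgroup: the derived state is whichever differs from the outgroup's state, so for II the derived state is '0', and for the remaining characters it is '1'.
Only Taxon B, Taxon P, Taxon U, Taxon V, and Taxon Z show the derived state '1' for I, supporting them as a clade.
II (derived state '0') is unique to Taxon C (autapomorphy; uninformative for grouping).
Only Taxon B, Taxon P, Taxon U, and Taxon Z show the derived state '1' for III, supporting them as a clade.
IV: derived state '1' in Taxon U only — an autapomorphy, so it tells us nothing about relationships among taxa.
V (derived state '1') is shared by Taxon B and Taxon P — a synapomorphy uniting that clade.
VI (derived state '1') is shared by Taxon U and Taxon Z — a synapomorphy uniting that clade.
Most parsimonious ingroup topology: ((((Taxon P,Taxon B),(Taxon U,Taxon Z)),Taxon V),Taxon C).
Taxon U and Taxon P share a more recent common ancestor with each other than either does with Taxon C, so Taxon C is the least closely related of the three.

Taxon C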